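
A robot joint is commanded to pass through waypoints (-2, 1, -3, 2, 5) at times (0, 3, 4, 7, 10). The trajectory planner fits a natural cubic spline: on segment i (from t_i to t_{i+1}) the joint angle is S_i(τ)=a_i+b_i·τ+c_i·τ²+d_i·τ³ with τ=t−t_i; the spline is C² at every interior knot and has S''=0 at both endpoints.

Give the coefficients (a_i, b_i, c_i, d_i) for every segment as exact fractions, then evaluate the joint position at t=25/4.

Δ: Δ0=1, Δ1=-4, Δ2=5/3, Δ3=1
row 1: diag=8, rhs=-30; c'=1/8, d'=-15/4
row 2: denom=8−1·1/8=63/8; d'=(34−1·-15/4)/(63/8)=302/63
row 3: denom=12−3·8/21=76/7; d'=(-4−3·302/63)/(76/7)=-193/114
back: M3=-193/114
back: M2=302/63−8/21·-193/114=310/57
back: M1=-15/4−1/8·310/57=-505/114
M: M0=0, M1=-505/114, M2=310/57, M3=-193/114, M4=0
seg 0: a=-2, c=M0/2=0, d=(M1−M0)/(6·3)=-505/2052, b=Δ0−h0·(2M0+M1)/6=733/228
seg 1: a=1, c=M1/2=-505/228, d=(M2−M1)/(6·1)=125/76, b=Δ1−h1·(2M1+M2)/6=-391/114
seg 2: a=-3, c=M2/2=155/57, d=(M3−M2)/(6·3)=-271/684, b=Δ2−h2·(2M2+M3)/6=-667/228
seg 3: a=2, c=M3/2=-193/228, d=(M4−M3)/(6·3)=193/2052, b=Δ3−h3·(2M3+M4)/6=307/114
t_q=25/4 → seg 2, τ=9/4; S=-3+-667/228·τ+155/57·τ²+-271/684·τ³=-1599/4864

  seg 0: a=-2 b=733/228 c=0 d=-505/2052
  seg 1: a=1 b=-391/114 c=-505/228 d=125/76
  seg 2: a=-3 b=-667/228 c=155/57 d=-271/684
  seg 3: a=2 b=307/114 c=-193/228 d=193/2052
S(25/4) = -1599/4864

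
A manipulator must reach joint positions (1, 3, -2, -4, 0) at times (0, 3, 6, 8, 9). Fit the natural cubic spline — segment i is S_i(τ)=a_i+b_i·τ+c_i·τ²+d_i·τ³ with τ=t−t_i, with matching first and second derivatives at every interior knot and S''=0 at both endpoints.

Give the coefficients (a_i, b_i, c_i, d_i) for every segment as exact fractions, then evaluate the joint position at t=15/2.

Δ: Δ0=2/3, Δ1=-5/3, Δ2=-1, Δ3=4
row 1: diag=12, rhs=-14; c'=1/4, d'=-7/6
row 2: denom=10−3·1/4=37/4; d'=(4−3·-7/6)/(37/4)=30/37
row 3: denom=6−2·8/37=206/37; d'=(30−2·30/37)/(206/37)=525/103
back: M3=525/103
back: M2=30/37−8/37·525/103=-30/103
back: M1=-7/6−1/4·-30/103=-338/309
M: M0=0, M1=-338/309, M2=-30/103, M3=525/103, M4=0
seg 0: a=1, c=M0/2=0, d=(M1−M0)/(6·3)=-169/2781, b=Δ0−h0·(2M0+M1)/6=125/103
seg 1: a=3, c=M1/2=-169/309, d=(M2−M1)/(6·3)=124/2781, b=Δ1−h1·(2M1+M2)/6=-44/103
seg 2: a=-2, c=M2/2=-15/103, d=(M3−M2)/(6·2)=185/412, b=Δ2−h2·(2M2+M3)/6=-258/103
seg 3: a=-4, c=M3/2=525/206, d=(M4−M3)/(6·1)=-175/206, b=Δ3−h3·(2M3+M4)/6=237/103
t_q=15/2 → seg 2, τ=3/2; S=-2+-258/103·τ+-15/103·τ²+185/412·τ³=-15061/3296

  seg 0: a=1 b=125/103 c=0 d=-169/2781
  seg 1: a=3 b=-44/103 c=-169/309 d=124/2781
  seg 2: a=-2 b=-258/103 c=-15/103 d=185/412
  seg 3: a=-4 b=237/103 c=525/206 d=-175/206
S(15/2) = -15061/3296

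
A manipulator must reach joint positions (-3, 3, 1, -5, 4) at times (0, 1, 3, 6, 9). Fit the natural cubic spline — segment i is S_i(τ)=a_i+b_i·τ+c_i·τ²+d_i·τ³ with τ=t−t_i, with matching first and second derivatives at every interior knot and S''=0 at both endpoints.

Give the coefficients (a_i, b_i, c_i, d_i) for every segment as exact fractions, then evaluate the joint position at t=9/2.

  seg 0: a=-3 b=1477/206 c=0 d=-241/206
  seg 1: a=3 b=377/103 c=-723/206 d=243/412
  seg 2: a=1 b=-340/103 c=3/103 d=125/927
  seg 3: a=-5 b=53/103 c=128/103 d=-128/927
S(9/2) = -2827/824

Δ: Δ0=6, Δ1=-1, Δ2=-2, Δ3=3
row 1: diag=6, rhs=-42; c'=1/3, d'=-7
row 2: denom=10−2·1/3=28/3; d'=(-6−2·-7)/(28/3)=6/7
row 3: denom=12−3·9/28=309/28; d'=(30−3·6/7)/(309/28)=256/103
back: M3=256/103
back: M2=6/7−9/28·256/103=6/103
back: M1=-7−1/3·6/103=-723/103
M: M0=0, M1=-723/103, M2=6/103, M3=256/103, M4=0
seg 0: a=-3, c=M0/2=0, d=(M1−M0)/(6·1)=-241/206, b=Δ0−h0·(2M0+M1)/6=1477/206
seg 1: a=3, c=M1/2=-723/206, d=(M2−M1)/(6·2)=243/412, b=Δ1−h1·(2M1+M2)/6=377/103
seg 2: a=1, c=M2/2=3/103, d=(M3−M2)/(6·3)=125/927, b=Δ2−h2·(2M2+M3)/6=-340/103
seg 3: a=-5, c=M3/2=128/103, d=(M4−M3)/(6·3)=-128/927, b=Δ3−h3·(2M3+M4)/6=53/103
t_q=9/2 → seg 2, τ=3/2; S=1+-340/103·τ+3/103·τ²+125/927·τ³=-2827/824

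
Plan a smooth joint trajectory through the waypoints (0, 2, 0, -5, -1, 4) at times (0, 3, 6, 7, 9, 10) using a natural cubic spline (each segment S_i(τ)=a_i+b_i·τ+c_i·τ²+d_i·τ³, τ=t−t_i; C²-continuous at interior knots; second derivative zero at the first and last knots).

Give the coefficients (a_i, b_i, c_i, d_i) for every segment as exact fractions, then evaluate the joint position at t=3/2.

Δ: Δ0=2/3, Δ1=-2/3, Δ2=-5, Δ3=2, Δ4=5
row 1: diag=12, rhs=-8; c'=1/4, d'=-2/3
row 2: denom=8−3·1/4=29/4; d'=(-26−3·-2/3)/(29/4)=-96/29
row 3: denom=6−1·4/29=170/29; d'=(42−1·-96/29)/(170/29)=657/85
row 4: denom=6−2·29/85=452/85; d'=(18−2·657/85)/(452/85)=54/113
back: M4=54/113
back: M3=657/85−29/85·54/113=855/113
back: M2=-96/29−4/29·855/113=-492/113
back: M1=-2/3−1/4·-492/113=143/339
M: M0=0, M1=143/339, M2=-492/113, M3=855/113, M4=54/113, M5=0
seg 0: a=0, c=M0/2=0, d=(M1−M0)/(6·3)=143/6102, b=Δ0−h0·(2M0+M1)/6=103/226
seg 1: a=2, c=M1/2=143/678, d=(M2−M1)/(6·3)=-1619/6102, b=Δ1−h1·(2M1+M2)/6=123/113
seg 2: a=0, c=M2/2=-246/113, d=(M3−M2)/(6·1)=449/226, b=Δ2−h2·(2M2+M3)/6=-1087/226
seg 3: a=-5, c=M3/2=855/226, d=(M4−M3)/(6·2)=-267/452, b=Δ3−h3·(2M3+M4)/6=-362/113
seg 4: a=-1, c=M4/2=27/113, d=(M5−M4)/(6·1)=-9/113, b=Δ4−h4·(2M4+M5)/6=547/113
t_q=3/2 → seg 0, τ=3/2; S=0+103/226·τ+0·τ²+143/6102·τ³=1379/1808

  seg 0: a=0 b=103/226 c=0 d=143/6102
  seg 1: a=2 b=123/113 c=143/678 d=-1619/6102
  seg 2: a=0 b=-1087/226 c=-246/113 d=449/226
  seg 3: a=-5 b=-362/113 c=855/226 d=-267/452
  seg 4: a=-1 b=547/113 c=27/113 d=-9/113
S(3/2) = 1379/1808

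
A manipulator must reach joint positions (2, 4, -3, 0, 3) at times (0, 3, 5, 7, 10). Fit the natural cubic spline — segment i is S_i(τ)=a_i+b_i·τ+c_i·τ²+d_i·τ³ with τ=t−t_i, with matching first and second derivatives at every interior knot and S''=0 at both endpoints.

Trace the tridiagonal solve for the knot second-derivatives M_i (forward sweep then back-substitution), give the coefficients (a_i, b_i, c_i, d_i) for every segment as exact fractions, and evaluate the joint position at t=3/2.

  seg 0: a=2 b=217/90 c=0 d=-157/810
  seg 1: a=4 b=-127/45 c=-157/90 d=253/360
  seg 2: a=-3 b=-41/30 c=89/36 d=-187/360
  seg 3: a=0 b=103/45 c=-29/45 d=29/405
S(3/2) = 397/80

Δ: Δ0=2/3, Δ1=-7/2, Δ2=3/2, Δ3=1
row 1: diag=10, rhs=-25; c'=1/5, d'=-5/2
row 2: denom=8−2·1/5=38/5; d'=(30−2·-5/2)/(38/5)=175/38
row 3: denom=10−2·5/19=180/19; d'=(-3−2·175/38)/(180/19)=-58/45
back: M3=-58/45
back: M2=175/38−5/19·-58/45=89/18
back: M1=-5/2−1/5·89/18=-157/45
M: M0=0, M1=-157/45, M2=89/18, M3=-58/45, M4=0
seg 0: a=2, c=M0/2=0, d=(M1−M0)/(6·3)=-157/810, b=Δ0−h0·(2M0+M1)/6=217/90
seg 1: a=4, c=M1/2=-157/90, d=(M2−M1)/(6·2)=253/360, b=Δ1−h1·(2M1+M2)/6=-127/45
seg 2: a=-3, c=M2/2=89/36, d=(M3−M2)/(6·2)=-187/360, b=Δ2−h2·(2M2+M3)/6=-41/30
seg 3: a=0, c=M3/2=-29/45, d=(M4−M3)/(6·3)=29/405, b=Δ3−h3·(2M3+M4)/6=103/45
t_q=3/2 → seg 0, τ=3/2; S=2+217/90·τ+0·τ²+-157/810·τ³=397/80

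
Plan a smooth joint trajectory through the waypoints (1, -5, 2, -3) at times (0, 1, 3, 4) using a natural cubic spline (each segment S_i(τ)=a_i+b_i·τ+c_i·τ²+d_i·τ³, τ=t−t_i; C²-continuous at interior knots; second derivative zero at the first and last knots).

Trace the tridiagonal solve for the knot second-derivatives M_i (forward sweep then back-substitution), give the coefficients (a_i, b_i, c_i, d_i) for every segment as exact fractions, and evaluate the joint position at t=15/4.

  seg 0: a=1 b=-133/16 c=0 d=37/16
  seg 1: a=-5 b=-11/8 c=111/16 d=-9/4
  seg 2: a=2 b=-5/8 c=-105/16 d=35/16
S(15/4) = -1267/1024

Δ: Δ0=-6, Δ1=7/2, Δ2=-5
row 1: diag=6, rhs=57; c'=1/3, d'=19/2
row 2: denom=6−2·1/3=16/3; d'=(-51−2·19/2)/(16/3)=-105/8
back: M2=-105/8
back: M1=19/2−1/3·-105/8=111/8
M: M0=0, M1=111/8, M2=-105/8, M3=0
seg 0: a=1, c=M0/2=0, d=(M1−M0)/(6·1)=37/16, b=Δ0−h0·(2M0+M1)/6=-133/16
seg 1: a=-5, c=M1/2=111/16, d=(M2−M1)/(6·2)=-9/4, b=Δ1−h1·(2M1+M2)/6=-11/8
seg 2: a=2, c=M2/2=-105/16, d=(M3−M2)/(6·1)=35/16, b=Δ2−h2·(2M2+M3)/6=-5/8
t_q=15/4 → seg 2, τ=3/4; S=2+-5/8·τ+-105/16·τ²+35/16·τ³=-1267/1024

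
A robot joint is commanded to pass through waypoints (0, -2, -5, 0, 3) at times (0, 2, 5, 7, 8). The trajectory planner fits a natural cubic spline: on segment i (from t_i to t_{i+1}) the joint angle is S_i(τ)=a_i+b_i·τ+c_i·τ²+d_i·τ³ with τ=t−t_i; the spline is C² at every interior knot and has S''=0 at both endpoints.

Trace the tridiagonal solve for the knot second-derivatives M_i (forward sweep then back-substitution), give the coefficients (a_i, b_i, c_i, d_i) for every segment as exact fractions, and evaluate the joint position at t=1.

  seg 0: a=0 b=-193/253 c=0 d=-15/253
  seg 1: a=-2 b=-373/253 c=-90/253 d=130/759
  seg 2: a=-5 b=257/253 c=300/253 d=-449/2024
  seg 3: a=0 b=1567/506 c=-147/1012 d=49/1012
S(1) = -208/253

Δ: Δ0=-1, Δ1=-1, Δ2=5/2, Δ3=3
row 1: diag=10, rhs=0; c'=3/10, d'=0
row 2: denom=10−3·3/10=91/10; d'=(21−3·0)/(91/10)=30/13
row 3: denom=6−2·20/91=506/91; d'=(3−2·30/13)/(506/91)=-147/506
back: M3=-147/506
back: M2=30/13−20/91·-147/506=600/253
back: M1=0−3/10·600/253=-180/253
M: M0=0, M1=-180/253, M2=600/253, M3=-147/506, M4=0
seg 0: a=0, c=M0/2=0, d=(M1−M0)/(6·2)=-15/253, b=Δ0−h0·(2M0+M1)/6=-193/253
seg 1: a=-2, c=M1/2=-90/253, d=(M2−M1)/(6·3)=130/759, b=Δ1−h1·(2M1+M2)/6=-373/253
seg 2: a=-5, c=M2/2=300/253, d=(M3−M2)/(6·2)=-449/2024, b=Δ2−h2·(2M2+M3)/6=257/253
seg 3: a=0, c=M3/2=-147/1012, d=(M4−M3)/(6·1)=49/1012, b=Δ3−h3·(2M3+M4)/6=1567/506
t_q=1 → seg 0, τ=1; S=0+-193/253·τ+0·τ²+-15/253·τ³=-208/253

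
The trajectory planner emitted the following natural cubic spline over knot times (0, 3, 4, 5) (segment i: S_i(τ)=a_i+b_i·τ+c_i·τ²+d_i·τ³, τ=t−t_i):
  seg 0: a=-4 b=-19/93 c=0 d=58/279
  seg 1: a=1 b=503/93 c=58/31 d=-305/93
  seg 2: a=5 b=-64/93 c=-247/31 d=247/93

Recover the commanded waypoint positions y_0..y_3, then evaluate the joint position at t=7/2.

y_0=-4 y_1=1 y_2=5 y_3=-1
S(7/2) = 933/248

y_0 = S_0(0) = a_0 = -4
y_1 = S_1(0) = a_1 = 1
y_2 = S_2(0) = a_2 = 5
y_3 = S_2(1) = -1
t_q=7/2 is in segment 1 (τ=1/2); S_1(τ)=933/248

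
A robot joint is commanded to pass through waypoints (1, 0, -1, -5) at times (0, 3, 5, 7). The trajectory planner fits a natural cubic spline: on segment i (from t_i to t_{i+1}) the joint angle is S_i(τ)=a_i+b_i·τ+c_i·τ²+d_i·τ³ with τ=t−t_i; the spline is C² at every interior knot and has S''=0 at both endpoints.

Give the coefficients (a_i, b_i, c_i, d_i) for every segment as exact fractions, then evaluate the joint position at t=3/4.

Δ: Δ0=-1/3, Δ1=-1/2, Δ2=-2
row 1: diag=10, rhs=-1; c'=1/5, d'=-1/10
row 2: denom=8−2·1/5=38/5; d'=(-9−2·-1/10)/(38/5)=-22/19
back: M2=-22/19
back: M1=-1/10−1/5·-22/19=5/38
M: M0=0, M1=5/38, M2=-22/19, M3=0
seg 0: a=1, c=M0/2=0, d=(M1−M0)/(6·3)=5/684, b=Δ0−h0·(2M0+M1)/6=-91/228
seg 1: a=0, c=M1/2=5/76, d=(M2−M1)/(6·2)=-49/456, b=Δ1−h1·(2M1+M2)/6=-23/114
seg 2: a=-1, c=M2/2=-11/19, d=(M3−M2)/(6·2)=11/114, b=Δ2−h2·(2M2+M3)/6=-70/57
t_q=3/4 → seg 0, τ=3/4; S=1+-91/228·τ+0·τ²+5/684·τ³=3423/4864

  seg 0: a=1 b=-91/228 c=0 d=5/684
  seg 1: a=0 b=-23/114 c=5/76 d=-49/456
  seg 2: a=-1 b=-70/57 c=-11/19 d=11/114
S(3/4) = 3423/4864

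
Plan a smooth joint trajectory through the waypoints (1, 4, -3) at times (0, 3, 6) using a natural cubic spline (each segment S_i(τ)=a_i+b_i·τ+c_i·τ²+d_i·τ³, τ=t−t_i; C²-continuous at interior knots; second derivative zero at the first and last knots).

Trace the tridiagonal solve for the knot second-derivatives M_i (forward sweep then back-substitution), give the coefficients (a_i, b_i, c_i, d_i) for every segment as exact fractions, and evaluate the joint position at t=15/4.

  seg 0: a=1 b=11/6 c=0 d=-5/54
  seg 1: a=4 b=-2/3 c=-5/6 d=5/54
S(15/4) = 393/128

Δ: Δ0=1, Δ1=-7/3
row 1: diag=12, rhs=-20; c'=1/4, d'=-5/3
back: M1=-5/3
M: M0=0, M1=-5/3, M2=0
seg 0: a=1, c=M0/2=0, d=(M1−M0)/(6·3)=-5/54, b=Δ0−h0·(2M0+M1)/6=11/6
seg 1: a=4, c=M1/2=-5/6, d=(M2−M1)/(6·3)=5/54, b=Δ1−h1·(2M1+M2)/6=-2/3
t_q=15/4 → seg 1, τ=3/4; S=4+-2/3·τ+-5/6·τ²+5/54·τ³=393/128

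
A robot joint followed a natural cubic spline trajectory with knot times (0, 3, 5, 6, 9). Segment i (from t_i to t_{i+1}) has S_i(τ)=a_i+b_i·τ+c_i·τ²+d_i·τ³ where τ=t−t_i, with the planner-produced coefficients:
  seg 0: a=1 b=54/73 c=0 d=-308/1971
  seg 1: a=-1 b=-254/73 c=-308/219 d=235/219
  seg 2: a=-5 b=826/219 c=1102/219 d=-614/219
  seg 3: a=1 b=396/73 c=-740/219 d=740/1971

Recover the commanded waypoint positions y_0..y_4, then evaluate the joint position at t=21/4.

y_0=1 y_1=-1 y_2=-5 y_3=1 y_4=-3
S(21/4) = -8845/2336

y_0 = S_0(0) = a_0 = 1
y_1 = S_1(0) = a_1 = -1
y_2 = S_2(0) = a_2 = -5
y_3 = S_3(0) = a_3 = 1
y_4 = S_3(3) = -3
t_q=21/4 is in segment 2 (τ=1/4); S_2(τ)=-8845/2336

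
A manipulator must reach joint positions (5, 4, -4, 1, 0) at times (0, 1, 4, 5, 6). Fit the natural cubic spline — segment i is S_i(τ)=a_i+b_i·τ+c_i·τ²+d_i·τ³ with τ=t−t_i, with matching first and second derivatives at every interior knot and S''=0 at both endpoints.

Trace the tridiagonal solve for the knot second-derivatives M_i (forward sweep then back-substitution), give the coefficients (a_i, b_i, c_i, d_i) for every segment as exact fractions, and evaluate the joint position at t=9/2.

Δ: Δ0=-1, Δ1=-8/3, Δ2=5, Δ3=-1
row 1: diag=8, rhs=-10; c'=3/8, d'=-5/4
row 2: denom=8−3·3/8=55/8; d'=(46−3·-5/4)/(55/8)=398/55
row 3: denom=4−1·8/55=212/55; d'=(-36−1·398/55)/(212/55)=-1189/106
back: M3=-1189/106
back: M2=398/55−8/55·-1189/106=470/53
back: M1=-5/4−3/8·470/53=-485/106
M: M0=0, M1=-485/106, M2=470/53, M3=-1189/106, M4=0
seg 0: a=5, c=M0/2=0, d=(M1−M0)/(6·1)=-485/636, b=Δ0−h0·(2M0+M1)/6=-151/636
seg 1: a=4, c=M1/2=-485/212, d=(M2−M1)/(6·3)=475/636, b=Δ1−h1·(2M1+M2)/6=-803/318
seg 2: a=-4, c=M2/2=235/53, d=(M3−M2)/(6·1)=-2129/636, b=Δ2−h2·(2M2+M3)/6=2489/636
seg 3: a=1, c=M3/2=-1189/212, d=(M4−M3)/(6·1)=1189/636, b=Δ3−h3·(2M3+M4)/6=871/318
t_q=9/2 → seg 2, τ=1/2; S=-4+2489/636·τ+235/53·τ²+-2129/636·τ³=-2295/1696

  seg 0: a=5 b=-151/636 c=0 d=-485/636
  seg 1: a=4 b=-803/318 c=-485/212 d=475/636
  seg 2: a=-4 b=2489/636 c=235/53 d=-2129/636
  seg 3: a=1 b=871/318 c=-1189/212 d=1189/636
S(9/2) = -2295/1696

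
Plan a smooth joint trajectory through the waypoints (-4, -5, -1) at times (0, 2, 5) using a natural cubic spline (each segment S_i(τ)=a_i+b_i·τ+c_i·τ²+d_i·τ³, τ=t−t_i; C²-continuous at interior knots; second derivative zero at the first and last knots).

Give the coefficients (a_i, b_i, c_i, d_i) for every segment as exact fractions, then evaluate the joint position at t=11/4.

  seg 0: a=-4 b=-13/15 c=0 d=11/120
  seg 1: a=-5 b=7/30 c=11/20 d=-11/180
S(11/4) = -5813/1280

Δ: Δ0=-1/2, Δ1=4/3
row 1: diag=10, rhs=11; c'=3/10, d'=11/10
back: M1=11/10
M: M0=0, M1=11/10, M2=0
seg 0: a=-4, c=M0/2=0, d=(M1−M0)/(6·2)=11/120, b=Δ0−h0·(2M0+M1)/6=-13/15
seg 1: a=-5, c=M1/2=11/20, d=(M2−M1)/(6·3)=-11/180, b=Δ1−h1·(2M1+M2)/6=7/30
t_q=11/4 → seg 1, τ=3/4; S=-5+7/30·τ+11/20·τ²+-11/180·τ³=-5813/1280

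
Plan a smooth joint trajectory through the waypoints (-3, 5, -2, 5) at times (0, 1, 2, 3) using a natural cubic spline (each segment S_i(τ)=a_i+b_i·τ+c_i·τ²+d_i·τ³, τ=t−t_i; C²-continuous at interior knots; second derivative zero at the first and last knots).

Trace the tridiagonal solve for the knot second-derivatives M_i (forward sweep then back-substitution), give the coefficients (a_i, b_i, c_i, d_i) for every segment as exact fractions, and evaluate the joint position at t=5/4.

  seg 0: a=-3 b=194/15 c=0 d=-74/15
  seg 1: a=5 b=-28/15 c=-74/5 d=29/3
  seg 2: a=-2 b=-37/15 c=71/5 d=-71/15
S(5/4) = 1203/320

Δ: Δ0=8, Δ1=-7, Δ2=7
row 1: diag=4, rhs=-90; c'=1/4, d'=-45/2
row 2: denom=4−1·1/4=15/4; d'=(84−1·-45/2)/(15/4)=142/5
back: M2=142/5
back: M1=-45/2−1/4·142/5=-148/5
M: M0=0, M1=-148/5, M2=142/5, M3=0
seg 0: a=-3, c=M0/2=0, d=(M1−M0)/(6·1)=-74/15, b=Δ0−h0·(2M0+M1)/6=194/15
seg 1: a=5, c=M1/2=-74/5, d=(M2−M1)/(6·1)=29/3, b=Δ1−h1·(2M1+M2)/6=-28/15
seg 2: a=-2, c=M2/2=71/5, d=(M3−M2)/(6·1)=-71/15, b=Δ2−h2·(2M2+M3)/6=-37/15
t_q=5/4 → seg 1, τ=1/4; S=5+-28/15·τ+-74/5·τ²+29/3·τ³=1203/320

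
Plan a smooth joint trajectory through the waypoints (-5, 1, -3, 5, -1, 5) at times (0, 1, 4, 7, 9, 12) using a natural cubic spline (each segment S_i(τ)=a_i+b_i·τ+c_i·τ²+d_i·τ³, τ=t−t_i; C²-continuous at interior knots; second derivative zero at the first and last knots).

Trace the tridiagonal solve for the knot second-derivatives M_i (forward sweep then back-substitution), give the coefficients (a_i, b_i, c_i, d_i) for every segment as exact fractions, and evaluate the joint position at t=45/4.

Δ: Δ0=6, Δ1=-4/3, Δ2=8/3, Δ3=-3, Δ4=2
row 1: diag=8, rhs=-44; c'=3/8, d'=-11/2
row 2: denom=12−3·3/8=87/8; d'=(24−3·-11/2)/(87/8)=108/29
row 3: denom=10−3·8/29=266/29; d'=(-34−3·108/29)/(266/29)=-655/133
row 4: denom=10−2·29/133=1272/133; d'=(30−2·-655/133)/(1272/133)=25/6
back: M4=25/6
back: M3=-655/133−29/133·25/6=-35/6
back: M2=108/29−8/29·-35/6=16/3
back: M1=-11/2−3/8·16/3=-15/2
M: M0=0, M1=-15/2, M2=16/3, M3=-35/6, M4=25/6, M5=0
seg 0: a=-5, c=M0/2=0, d=(M1−M0)/(6·1)=-5/4, b=Δ0−h0·(2M0+M1)/6=29/4
seg 1: a=1, c=M1/2=-15/4, d=(M2−M1)/(6·3)=77/108, b=Δ1−h1·(2M1+M2)/6=7/2
seg 2: a=-3, c=M2/2=8/3, d=(M3−M2)/(6·3)=-67/108, b=Δ2−h2·(2M2+M3)/6=1/4
seg 3: a=5, c=M3/2=-35/12, d=(M4−M3)/(6·2)=5/6, b=Δ3−h3·(2M3+M4)/6=-1/2
seg 4: a=-1, c=M4/2=25/12, d=(M5−M4)/(6·3)=-25/108, b=Δ4−h4·(2M4+M5)/6=-13/6
t_q=45/4 → seg 4, τ=9/4; S=-1+-13/6·τ+25/12·τ²+-25/108·τ³=521/256

  seg 0: a=-5 b=29/4 c=0 d=-5/4
  seg 1: a=1 b=7/2 c=-15/4 d=77/108
  seg 2: a=-3 b=1/4 c=8/3 d=-67/108
  seg 3: a=5 b=-1/2 c=-35/12 d=5/6
  seg 4: a=-1 b=-13/6 c=25/12 d=-25/108
S(45/4) = 521/256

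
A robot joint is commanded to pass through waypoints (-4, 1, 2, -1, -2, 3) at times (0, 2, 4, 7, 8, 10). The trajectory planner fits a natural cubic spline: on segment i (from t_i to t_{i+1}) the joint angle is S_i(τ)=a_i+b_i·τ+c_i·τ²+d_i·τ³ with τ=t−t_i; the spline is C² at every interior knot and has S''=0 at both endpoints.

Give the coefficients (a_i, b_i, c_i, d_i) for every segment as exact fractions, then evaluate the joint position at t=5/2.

Δ: Δ0=5/2, Δ1=1/2, Δ2=-1, Δ3=-1, Δ4=5/2
row 1: diag=8, rhs=-12; c'=1/4, d'=-3/2
row 2: denom=10−2·1/4=19/2; d'=(-9−2·-3/2)/(19/2)=-12/19
row 3: denom=8−3·6/19=134/19; d'=(0−3·-12/19)/(134/19)=18/67
row 4: denom=6−1·19/134=785/134; d'=(21−1·18/67)/(785/134)=2778/785
back: M4=2778/785
back: M3=18/67−19/134·2778/785=-183/785
back: M2=-12/19−6/19·-183/785=-438/785
back: M1=-3/2−1/4·-438/785=-1068/785
M: M0=0, M1=-1068/785, M2=-438/785, M3=-183/785, M4=2778/785, M5=0
seg 0: a=-4, c=M0/2=0, d=(M1−M0)/(6·2)=-89/785, b=Δ0−h0·(2M0+M1)/6=4637/1570
seg 1: a=1, c=M1/2=-534/785, d=(M2−M1)/(6·2)=21/314, b=Δ1−h1·(2M1+M2)/6=2501/1570
seg 2: a=2, c=M2/2=-219/785, d=(M3−M2)/(6·3)=17/942, b=Δ2−h2·(2M2+M3)/6=-511/1570
seg 3: a=-1, c=M3/2=-183/1570, d=(M4−M3)/(6·1)=987/1570, b=Δ3−h3·(2M3+M4)/6=-1187/785
seg 4: a=-2, c=M4/2=1389/785, d=(M5−M4)/(6·2)=-463/1570, b=Δ4−h4·(2M4+M5)/6=221/1570
t_q=5/2 → seg 1, τ=1/2; S=1+2501/1570·τ+-534/785·τ²+21/314·τ³=20533/12560

  seg 0: a=-4 b=4637/1570 c=0 d=-89/785
  seg 1: a=1 b=2501/1570 c=-534/785 d=21/314
  seg 2: a=2 b=-511/1570 c=-219/785 d=17/942
  seg 3: a=-1 b=-1187/785 c=-183/1570 d=987/1570
  seg 4: a=-2 b=221/1570 c=1389/785 d=-463/1570
S(5/2) = 20533/12560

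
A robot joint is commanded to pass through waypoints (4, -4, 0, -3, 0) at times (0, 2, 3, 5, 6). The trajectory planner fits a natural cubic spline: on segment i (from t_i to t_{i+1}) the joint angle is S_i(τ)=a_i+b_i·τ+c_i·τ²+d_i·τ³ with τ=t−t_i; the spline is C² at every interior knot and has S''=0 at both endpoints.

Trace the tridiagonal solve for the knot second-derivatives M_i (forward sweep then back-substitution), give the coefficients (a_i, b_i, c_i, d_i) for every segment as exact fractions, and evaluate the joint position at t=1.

Δ: Δ0=-4, Δ1=4, Δ2=-3/2, Δ3=3
row 1: diag=6, rhs=48; c'=1/6, d'=8
row 2: denom=6−1·1/6=35/6; d'=(-33−1·8)/(35/6)=-246/35
row 3: denom=6−2·12/35=186/35; d'=(27−2·-246/35)/(186/35)=479/62
back: M3=479/62
back: M2=-246/35−12/35·479/62=-300/31
back: M1=8−1/6·-300/31=298/31
M: M0=0, M1=298/31, M2=-300/31, M3=479/62, M4=0
seg 0: a=4, c=M0/2=0, d=(M1−M0)/(6·2)=149/186, b=Δ0−h0·(2M0+M1)/6=-670/93
seg 1: a=-4, c=M1/2=149/31, d=(M2−M1)/(6·1)=-299/93, b=Δ1−h1·(2M1+M2)/6=224/93
seg 2: a=0, c=M2/2=-150/31, d=(M3−M2)/(6·2)=1079/744, b=Δ2−h2·(2M2+M3)/6=221/93
seg 3: a=-3, c=M3/2=479/124, d=(M4−M3)/(6·1)=-479/372, b=Δ3−h3·(2M3+M4)/6=79/186
t_q=1 → seg 0, τ=1; S=4+-670/93·τ+0·τ²+149/186·τ³=-149/62

  seg 0: a=4 b=-670/93 c=0 d=149/186
  seg 1: a=-4 b=224/93 c=149/31 d=-299/93
  seg 2: a=0 b=221/93 c=-150/31 d=1079/744
  seg 3: a=-3 b=79/186 c=479/124 d=-479/372
S(1) = -149/62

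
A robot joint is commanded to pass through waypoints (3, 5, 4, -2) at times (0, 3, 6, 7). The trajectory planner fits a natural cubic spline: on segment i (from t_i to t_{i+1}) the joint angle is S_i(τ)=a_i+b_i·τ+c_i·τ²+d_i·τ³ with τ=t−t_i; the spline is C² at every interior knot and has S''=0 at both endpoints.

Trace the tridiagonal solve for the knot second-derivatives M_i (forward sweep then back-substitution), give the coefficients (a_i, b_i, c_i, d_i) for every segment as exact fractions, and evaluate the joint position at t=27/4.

Δ: Δ0=2/3, Δ1=-1/3, Δ2=-6
row 1: diag=12, rhs=-6; c'=1/4, d'=-1/2
row 2: denom=8−3·1/4=29/4; d'=(-34−3·-1/2)/(29/4)=-130/29
back: M2=-130/29
back: M1=-1/2−1/4·-130/29=18/29
M: M0=0, M1=18/29, M2=-130/29, M3=0
seg 0: a=3, c=M0/2=0, d=(M1−M0)/(6·3)=1/29, b=Δ0−h0·(2M0+M1)/6=31/87
seg 1: a=5, c=M1/2=9/29, d=(M2−M1)/(6·3)=-74/261, b=Δ1−h1·(2M1+M2)/6=112/87
seg 2: a=4, c=M2/2=-65/29, d=(M3−M2)/(6·1)=65/87, b=Δ2−h2·(2M2+M3)/6=-392/87
t_q=27/4 → seg 2, τ=3/4; S=4+-392/87·τ+-65/29·τ²+65/87·τ³=-603/1856

  seg 0: a=3 b=31/87 c=0 d=1/29
  seg 1: a=5 b=112/87 c=9/29 d=-74/261
  seg 2: a=4 b=-392/87 c=-65/29 d=65/87
S(27/4) = -603/1856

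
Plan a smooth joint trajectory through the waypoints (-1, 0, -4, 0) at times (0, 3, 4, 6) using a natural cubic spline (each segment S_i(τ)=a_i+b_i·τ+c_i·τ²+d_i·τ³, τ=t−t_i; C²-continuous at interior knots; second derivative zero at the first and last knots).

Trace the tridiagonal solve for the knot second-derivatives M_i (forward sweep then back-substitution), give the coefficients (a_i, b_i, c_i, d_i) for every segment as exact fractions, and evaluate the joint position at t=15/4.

  seg 0: a=-1 b=335/141 c=0 d=-32/141
  seg 1: a=0 b=-529/141 c=-96/47 d=253/141
  seg 2: a=-4 b=-346/141 c=157/47 d=-157/282
S(15/4) = -9643/3008

Δ: Δ0=1/3, Δ1=-4, Δ2=2
row 1: diag=8, rhs=-26; c'=1/8, d'=-13/4
row 2: denom=6−1·1/8=47/8; d'=(36−1·-13/4)/(47/8)=314/47
back: M2=314/47
back: M1=-13/4−1/8·314/47=-192/47
M: M0=0, M1=-192/47, M2=314/47, M3=0
seg 0: a=-1, c=M0/2=0, d=(M1−M0)/(6·3)=-32/141, b=Δ0−h0·(2M0+M1)/6=335/141
seg 1: a=0, c=M1/2=-96/47, d=(M2−M1)/(6·1)=253/141, b=Δ1−h1·(2M1+M2)/6=-529/141
seg 2: a=-4, c=M2/2=157/47, d=(M3−M2)/(6·2)=-157/282, b=Δ2−h2·(2M2+M3)/6=-346/141
t_q=15/4 → seg 1, τ=3/4; S=0+-529/141·τ+-96/47·τ²+253/141·τ³=-9643/3008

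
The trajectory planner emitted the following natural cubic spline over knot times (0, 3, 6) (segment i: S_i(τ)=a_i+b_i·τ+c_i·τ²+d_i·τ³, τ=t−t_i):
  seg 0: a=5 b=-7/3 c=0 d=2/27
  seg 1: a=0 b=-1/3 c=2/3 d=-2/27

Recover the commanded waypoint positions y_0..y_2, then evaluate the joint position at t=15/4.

y_0 = S_0(0) = a_0 = 5
y_1 = S_1(0) = a_1 = 0
y_2 = S_1(3) = 3
t_q=15/4 is in segment 1 (τ=3/4); S_1(τ)=3/32

y_0=5 y_1=0 y_2=3
S(15/4) = 3/32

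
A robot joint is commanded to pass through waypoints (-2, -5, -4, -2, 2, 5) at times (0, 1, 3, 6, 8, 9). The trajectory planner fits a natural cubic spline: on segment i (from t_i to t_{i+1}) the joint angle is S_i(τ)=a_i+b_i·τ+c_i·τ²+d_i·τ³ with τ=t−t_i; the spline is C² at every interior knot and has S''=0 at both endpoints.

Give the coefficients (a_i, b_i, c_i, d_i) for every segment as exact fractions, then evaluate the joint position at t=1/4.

Δ: Δ0=-3, Δ1=1/2, Δ2=2/3, Δ3=2, Δ4=3
row 1: diag=6, rhs=21; c'=1/3, d'=7/2
row 2: denom=10−2·1/3=28/3; d'=(1−2·7/2)/(28/3)=-9/14
row 3: denom=10−3·9/28=253/28; d'=(8−3·-9/14)/(253/28)=278/253
row 4: denom=6−2·56/253=1406/253; d'=(6−2·278/253)/(1406/253)=13/19
back: M4=13/19
back: M3=278/253−56/253·13/19=18/19
back: M2=-9/14−9/28·18/19=-18/19
back: M1=7/2−1/3·-18/19=145/38
M: M0=0, M1=145/38, M2=-18/19, M3=18/19, M4=13/19, M5=0
seg 0: a=-2, c=M0/2=0, d=(M1−M0)/(6·1)=145/228, b=Δ0−h0·(2M0+M1)/6=-829/228
seg 1: a=-5, c=M1/2=145/76, d=(M2−M1)/(6·2)=-181/456, b=Δ1−h1·(2M1+M2)/6=-197/114
seg 2: a=-4, c=M2/2=-9/19, d=(M3−M2)/(6·3)=2/19, b=Δ2−h2·(2M2+M3)/6=65/57
seg 3: a=-2, c=M3/2=9/19, d=(M4−M3)/(6·2)=-5/228, b=Δ3−h3·(2M3+M4)/6=65/57
seg 4: a=2, c=M4/2=13/38, d=(M5−M4)/(6·1)=-13/114, b=Δ4−h4·(2M4+M5)/6=158/57
t_q=1/4 → seg 0, τ=1/4; S=-2+-829/228·τ+0·τ²+145/228·τ³=-14101/4864

  seg 0: a=-2 b=-829/228 c=0 d=145/228
  seg 1: a=-5 b=-197/114 c=145/76 d=-181/456
  seg 2: a=-4 b=65/57 c=-9/19 d=2/19
  seg 3: a=-2 b=65/57 c=9/19 d=-5/228
  seg 4: a=2 b=158/57 c=13/38 d=-13/114
S(1/4) = -14101/4864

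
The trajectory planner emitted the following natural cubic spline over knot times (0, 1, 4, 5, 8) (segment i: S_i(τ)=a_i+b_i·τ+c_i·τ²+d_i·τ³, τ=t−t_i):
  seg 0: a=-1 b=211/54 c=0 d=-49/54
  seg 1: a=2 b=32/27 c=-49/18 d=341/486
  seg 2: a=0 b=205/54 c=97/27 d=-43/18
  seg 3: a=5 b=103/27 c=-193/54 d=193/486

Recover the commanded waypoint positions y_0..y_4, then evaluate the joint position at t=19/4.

y_0=-1 y_1=2 y_2=0 y_3=5 y_4=-5
S(19/4) = 4447/1152

y_0 = S_0(0) = a_0 = -1
y_1 = S_1(0) = a_1 = 2
y_2 = S_2(0) = a_2 = 0
y_3 = S_3(0) = a_3 = 5
y_4 = S_3(3) = -5
t_q=19/4 is in segment 2 (τ=3/4); S_2(τ)=4447/1152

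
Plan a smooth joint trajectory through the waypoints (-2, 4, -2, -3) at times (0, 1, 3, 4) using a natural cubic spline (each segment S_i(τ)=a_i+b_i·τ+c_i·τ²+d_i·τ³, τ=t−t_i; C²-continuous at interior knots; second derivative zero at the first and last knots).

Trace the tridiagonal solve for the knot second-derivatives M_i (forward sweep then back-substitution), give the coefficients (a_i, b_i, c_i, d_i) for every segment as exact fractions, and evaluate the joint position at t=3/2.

  seg 0: a=-2 b=125/16 c=0 d=-29/16
  seg 1: a=4 b=19/8 c=-87/16 d=11/8
  seg 2: a=-2 b=-23/8 c=45/16 d=-15/16
S(3/2) = 4

Δ: Δ0=6, Δ1=-3, Δ2=-1
row 1: diag=6, rhs=-54; c'=1/3, d'=-9
row 2: denom=6−2·1/3=16/3; d'=(12−2·-9)/(16/3)=45/8
back: M2=45/8
back: M1=-9−1/3·45/8=-87/8
M: M0=0, M1=-87/8, M2=45/8, M3=0
seg 0: a=-2, c=M0/2=0, d=(M1−M0)/(6·1)=-29/16, b=Δ0−h0·(2M0+M1)/6=125/16
seg 1: a=4, c=M1/2=-87/16, d=(M2−M1)/(6·2)=11/8, b=Δ1−h1·(2M1+M2)/6=19/8
seg 2: a=-2, c=M2/2=45/16, d=(M3−M2)/(6·1)=-15/16, b=Δ2−h2·(2M2+M3)/6=-23/8
t_q=3/2 → seg 1, τ=1/2; S=4+19/8·τ+-87/16·τ²+11/8·τ³=4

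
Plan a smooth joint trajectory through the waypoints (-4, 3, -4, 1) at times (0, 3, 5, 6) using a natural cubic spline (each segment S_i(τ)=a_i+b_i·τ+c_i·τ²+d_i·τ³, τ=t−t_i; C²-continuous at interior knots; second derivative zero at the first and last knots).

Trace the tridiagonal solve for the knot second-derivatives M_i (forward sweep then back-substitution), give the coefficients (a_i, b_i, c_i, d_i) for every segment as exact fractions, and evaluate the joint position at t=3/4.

  seg 0: a=-4 b=215/42 c=0 d=-13/42
  seg 1: a=3 b=-68/21 c=-39/14 d=223/168
  seg 2: a=-4 b=65/42 c=145/28 d=-145/84
S(3/4) = -261/896

Δ: Δ0=7/3, Δ1=-7/2, Δ2=5
row 1: diag=10, rhs=-35; c'=1/5, d'=-7/2
row 2: denom=6−2·1/5=28/5; d'=(51−2·-7/2)/(28/5)=145/14
back: M2=145/14
back: M1=-7/2−1/5·145/14=-39/7
M: M0=0, M1=-39/7, M2=145/14, M3=0
seg 0: a=-4, c=M0/2=0, d=(M1−M0)/(6·3)=-13/42, b=Δ0−h0·(2M0+M1)/6=215/42
seg 1: a=3, c=M1/2=-39/14, d=(M2−M1)/(6·2)=223/168, b=Δ1−h1·(2M1+M2)/6=-68/21
seg 2: a=-4, c=M2/2=145/28, d=(M3−M2)/(6·1)=-145/84, b=Δ2−h2·(2M2+M3)/6=65/42
t_q=3/4 → seg 0, τ=3/4; S=-4+215/42·τ+0·τ²+-13/42·τ³=-261/896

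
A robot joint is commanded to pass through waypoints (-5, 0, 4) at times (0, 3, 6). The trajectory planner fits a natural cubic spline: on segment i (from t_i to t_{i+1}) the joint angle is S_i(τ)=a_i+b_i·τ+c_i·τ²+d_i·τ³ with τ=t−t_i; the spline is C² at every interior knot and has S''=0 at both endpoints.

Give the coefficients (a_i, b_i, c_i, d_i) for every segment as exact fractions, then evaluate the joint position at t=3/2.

Δ: Δ0=5/3, Δ1=4/3
row 1: diag=12, rhs=-2; c'=1/4, d'=-1/6
back: M1=-1/6
M: M0=0, M1=-1/6, M2=0
seg 0: a=-5, c=M0/2=0, d=(M1−M0)/(6·3)=-1/108, b=Δ0−h0·(2M0+M1)/6=7/4
seg 1: a=0, c=M1/2=-1/12, d=(M2−M1)/(6·3)=1/108, b=Δ1−h1·(2M1+M2)/6=3/2
t_q=3/2 → seg 0, τ=3/2; S=-5+7/4·τ+0·τ²+-1/108·τ³=-77/32

  seg 0: a=-5 b=7/4 c=0 d=-1/108
  seg 1: a=0 b=3/2 c=-1/12 d=1/108
S(3/2) = -77/32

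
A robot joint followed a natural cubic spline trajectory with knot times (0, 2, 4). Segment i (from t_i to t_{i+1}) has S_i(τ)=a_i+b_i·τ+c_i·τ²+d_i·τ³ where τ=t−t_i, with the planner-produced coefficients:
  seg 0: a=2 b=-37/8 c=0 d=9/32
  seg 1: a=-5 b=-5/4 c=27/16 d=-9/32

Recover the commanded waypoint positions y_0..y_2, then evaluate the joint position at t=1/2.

y_0 = S_0(0) = a_0 = 2
y_1 = S_1(0) = a_1 = -5
y_2 = S_1(2) = -3
t_q=1/2 is in segment 0 (τ=1/2); S_0(τ)=-71/256

y_0=2 y_1=-5 y_2=-3
S(1/2) = -71/256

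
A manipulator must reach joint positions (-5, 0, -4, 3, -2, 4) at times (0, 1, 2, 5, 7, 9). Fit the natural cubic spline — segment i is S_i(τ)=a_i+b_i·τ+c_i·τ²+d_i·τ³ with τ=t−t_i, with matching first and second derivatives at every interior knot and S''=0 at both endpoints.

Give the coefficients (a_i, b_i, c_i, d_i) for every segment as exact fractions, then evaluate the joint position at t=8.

Δ: Δ0=5, Δ1=-4, Δ2=7/3, Δ3=-5/2, Δ4=3
row 1: diag=4, rhs=-54; c'=1/4, d'=-27/2
row 2: denom=8−1·1/4=31/4; d'=(38−1·-27/2)/(31/4)=206/31
row 3: denom=10−3·12/31=274/31; d'=(-29−3·206/31)/(274/31)=-1517/274
row 4: denom=8−2·31/137=1034/137; d'=(33−2·-1517/274)/(1034/137)=3019/517
back: M4=3019/517
back: M3=-1517/274−31/137·3019/517=-7091/1034
back: M2=206/31−12/31·-7091/1034=4808/517
back: M1=-27/2−1/4·4808/517=-16363/1034
M: M0=0, M1=-16363/1034, M2=4808/517, M3=-7091/1034, M4=3019/517, M5=0
seg 0: a=-5, c=M0/2=0, d=(M1−M0)/(6·1)=-16363/6204, b=Δ0−h0·(2M0+M1)/6=47383/6204
seg 1: a=0, c=M1/2=-16363/2068, d=(M2−M1)/(6·1)=25979/6204, b=Δ1−h1·(2M1+M2)/6=-853/3102
seg 2: a=-4, c=M2/2=2404/517, d=(M3−M2)/(6·3)=-5569/6204, b=Δ2−h2·(2M2+M3)/6=-21947/6204
seg 3: a=3, c=M3/2=-7091/2068, d=(M4−M3)/(6·2)=13129/12408, b=Δ3−h3·(2M3+M4)/6=389/3102
seg 4: a=-2, c=M4/2=3019/1034, d=(M5−M4)/(6·2)=-3019/6204, b=Δ4−h4·(2M4+M5)/6=-1385/1551
t_q=8 → seg 4, τ=1; S=-2+-1385/1551·τ+3019/1034·τ²+-3019/6204·τ³=-951/2068

  seg 0: a=-5 b=47383/6204 c=0 d=-16363/6204
  seg 1: a=0 b=-853/3102 c=-16363/2068 d=25979/6204
  seg 2: a=-4 b=-21947/6204 c=2404/517 d=-5569/6204
  seg 3: a=3 b=389/3102 c=-7091/2068 d=13129/12408
  seg 4: a=-2 b=-1385/1551 c=3019/1034 d=-3019/6204
S(8) = -951/2068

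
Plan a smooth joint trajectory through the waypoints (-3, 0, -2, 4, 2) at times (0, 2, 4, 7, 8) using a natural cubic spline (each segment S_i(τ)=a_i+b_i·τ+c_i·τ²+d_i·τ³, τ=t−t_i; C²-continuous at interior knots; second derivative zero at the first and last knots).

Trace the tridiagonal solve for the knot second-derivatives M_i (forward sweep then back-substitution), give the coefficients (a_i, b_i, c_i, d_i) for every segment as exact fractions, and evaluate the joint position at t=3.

  seg 0: a=-3 b=1303/536 c=0 d=-499/2144
  seg 1: a=0 b=-97/268 c=-1497/1072 d=1155/2144
  seg 2: a=-2 b=277/536 c=123/67 d=-719/1608
  seg 3: a=4 b=-145/268 c=-1173/536 d=391/536
S(3) = -2615/2144

Δ: Δ0=3/2, Δ1=-1, Δ2=2, Δ3=-2
row 1: diag=8, rhs=-15; c'=1/4, d'=-15/8
row 2: denom=10−2·1/4=19/2; d'=(18−2·-15/8)/(19/2)=87/38
row 3: denom=8−3·6/19=134/19; d'=(-24−3·87/38)/(134/19)=-1173/268
back: M3=-1173/268
back: M2=87/38−6/19·-1173/268=246/67
back: M1=-15/8−1/4·246/67=-1497/536
M: M0=0, M1=-1497/536, M2=246/67, M3=-1173/268, M4=0
seg 0: a=-3, c=M0/2=0, d=(M1−M0)/(6·2)=-499/2144, b=Δ0−h0·(2M0+M1)/6=1303/536
seg 1: a=0, c=M1/2=-1497/1072, d=(M2−M1)/(6·2)=1155/2144, b=Δ1−h1·(2M1+M2)/6=-97/268
seg 2: a=-2, c=M2/2=123/67, d=(M3−M2)/(6·3)=-719/1608, b=Δ2−h2·(2M2+M3)/6=277/536
seg 3: a=4, c=M3/2=-1173/536, d=(M4−M3)/(6·1)=391/536, b=Δ3−h3·(2M3+M4)/6=-145/268
t_q=3 → seg 1, τ=1; S=0+-97/268·τ+-1497/1072·τ²+1155/2144·τ³=-2615/2144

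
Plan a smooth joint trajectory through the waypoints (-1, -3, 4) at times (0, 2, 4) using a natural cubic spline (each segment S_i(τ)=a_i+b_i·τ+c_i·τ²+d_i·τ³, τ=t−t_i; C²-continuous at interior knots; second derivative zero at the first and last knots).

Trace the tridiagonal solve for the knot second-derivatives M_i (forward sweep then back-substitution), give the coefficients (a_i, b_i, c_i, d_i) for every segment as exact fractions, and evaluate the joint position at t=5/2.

Δ: Δ0=-1, Δ1=7/2
row 1: diag=8, rhs=27; c'=1/4, d'=27/8
back: M1=27/8
M: M0=0, M1=27/8, M2=0
seg 0: a=-1, c=M0/2=0, d=(M1−M0)/(6·2)=9/32, b=Δ0−h0·(2M0+M1)/6=-17/8
seg 1: a=-3, c=M1/2=27/16, d=(M2−M1)/(6·2)=-9/32, b=Δ1−h1·(2M1+M2)/6=5/4
t_q=5/2 → seg 1, τ=1/2; S=-3+5/4·τ+27/16·τ²+-9/32·τ³=-509/256

  seg 0: a=-1 b=-17/8 c=0 d=9/32
  seg 1: a=-3 b=5/4 c=27/16 d=-9/32
S(5/2) = -509/256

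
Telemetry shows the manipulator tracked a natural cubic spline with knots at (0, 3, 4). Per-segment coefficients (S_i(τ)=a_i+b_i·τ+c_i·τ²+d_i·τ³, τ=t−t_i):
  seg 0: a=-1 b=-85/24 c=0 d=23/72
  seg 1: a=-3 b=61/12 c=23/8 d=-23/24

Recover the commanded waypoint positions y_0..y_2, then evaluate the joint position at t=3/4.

y_0=-1 y_1=-3 y_2=4
S(3/4) = -1803/512

y_0 = S_0(0) = a_0 = -1
y_1 = S_1(0) = a_1 = -3
y_2 = S_1(1) = 4
t_q=3/4 is in segment 0 (τ=3/4); S_0(τ)=-1803/512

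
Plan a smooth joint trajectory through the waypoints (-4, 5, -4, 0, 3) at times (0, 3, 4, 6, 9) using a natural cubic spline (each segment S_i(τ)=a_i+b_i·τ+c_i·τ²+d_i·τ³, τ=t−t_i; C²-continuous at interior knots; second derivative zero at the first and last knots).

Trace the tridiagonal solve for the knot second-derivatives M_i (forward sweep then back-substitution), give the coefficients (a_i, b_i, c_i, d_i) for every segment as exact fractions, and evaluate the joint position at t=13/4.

Δ: Δ0=3, Δ1=-9, Δ2=2, Δ3=1
row 1: diag=8, rhs=-72; c'=1/8, d'=-9
row 2: denom=6−1·1/8=47/8; d'=(66−1·-9)/(47/8)=600/47
row 3: denom=10−2·16/47=438/47; d'=(-6−2·600/47)/(438/47)=-247/73
back: M3=-247/73
back: M2=600/47−16/47·-247/73=1016/73
back: M1=-9−1/8·1016/73=-784/73
M: M0=0, M1=-784/73, M2=1016/73, M3=-247/73, M4=0
seg 0: a=-4, c=M0/2=0, d=(M1−M0)/(6·3)=-392/657, b=Δ0−h0·(2M0+M1)/6=611/73
seg 1: a=5, c=M1/2=-392/73, d=(M2−M1)/(6·1)=300/73, b=Δ1−h1·(2M1+M2)/6=-565/73
seg 2: a=-4, c=M2/2=508/73, d=(M3−M2)/(6·2)=-421/292, b=Δ2−h2·(2M2+M3)/6=-449/73
seg 3: a=0, c=M3/2=-247/146, d=(M4−M3)/(6·3)=247/1314, b=Δ3−h3·(2M3+M4)/6=320/73
t_q=13/4 → seg 1, τ=1/4; S=5+-565/73·τ+-392/73·τ²+300/73·τ³=3263/1168

  seg 0: a=-4 b=611/73 c=0 d=-392/657
  seg 1: a=5 b=-565/73 c=-392/73 d=300/73
  seg 2: a=-4 b=-449/73 c=508/73 d=-421/292
  seg 3: a=0 b=320/73 c=-247/146 d=247/1314
S(13/4) = 3263/1168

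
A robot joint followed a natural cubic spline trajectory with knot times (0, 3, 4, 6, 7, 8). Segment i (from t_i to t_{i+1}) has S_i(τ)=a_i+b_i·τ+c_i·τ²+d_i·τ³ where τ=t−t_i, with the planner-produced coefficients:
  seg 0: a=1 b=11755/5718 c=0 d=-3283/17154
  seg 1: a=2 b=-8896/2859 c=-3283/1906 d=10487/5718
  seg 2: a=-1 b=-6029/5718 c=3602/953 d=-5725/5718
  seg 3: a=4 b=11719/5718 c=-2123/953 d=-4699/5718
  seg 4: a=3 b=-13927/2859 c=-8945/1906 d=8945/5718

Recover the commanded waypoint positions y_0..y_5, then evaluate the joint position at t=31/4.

y_0=1 y_1=2 y_2=-1 y_3=4 y_4=3 y_5=-5
S(31/4) = -321227/121984

y_0 = S_0(0) = a_0 = 1
y_1 = S_1(0) = a_1 = 2
y_2 = S_2(0) = a_2 = -1
y_3 = S_3(0) = a_3 = 4
y_4 = S_4(0) = a_4 = 3
y_5 = S_4(1) = -5
t_q=31/4 is in segment 4 (τ=3/4); S_4(τ)=-321227/121984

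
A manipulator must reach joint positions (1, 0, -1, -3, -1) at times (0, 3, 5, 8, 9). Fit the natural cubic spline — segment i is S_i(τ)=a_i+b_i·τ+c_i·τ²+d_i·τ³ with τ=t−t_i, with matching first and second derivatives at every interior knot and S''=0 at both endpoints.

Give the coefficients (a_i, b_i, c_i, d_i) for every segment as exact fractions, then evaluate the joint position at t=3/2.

  seg 0: a=1 b=-493/1356 c=0 d=41/12204
  seg 1: a=0 b=-185/678 c=41/1356 d=-65/904
  seg 2: a=-1 b=-344/339 c=-136/339 d=526/3051
  seg 3: a=-3 b=418/339 c=130/113 d=-130/339
S(3/2) = 1685/3616

Δ: Δ0=-1/3, Δ1=-1/2, Δ2=-2/3, Δ3=2
row 1: diag=10, rhs=-1; c'=1/5, d'=-1/10
row 2: denom=10−2·1/5=48/5; d'=(-1−2·-1/10)/(48/5)=-1/12
row 3: denom=8−3·5/16=113/16; d'=(16−3·-1/12)/(113/16)=260/113
back: M3=260/113
back: M2=-1/12−5/16·260/113=-272/339
back: M1=-1/10−1/5·-272/339=41/678
M: M0=0, M1=41/678, M2=-272/339, M3=260/113, M4=0
seg 0: a=1, c=M0/2=0, d=(M1−M0)/(6·3)=41/12204, b=Δ0−h0·(2M0+M1)/6=-493/1356
seg 1: a=0, c=M1/2=41/1356, d=(M2−M1)/(6·2)=-65/904, b=Δ1−h1·(2M1+M2)/6=-185/678
seg 2: a=-1, c=M2/2=-136/339, d=(M3−M2)/(6·3)=526/3051, b=Δ2−h2·(2M2+M3)/6=-344/339
seg 3: a=-3, c=M3/2=130/113, d=(M4−M3)/(6·1)=-130/339, b=Δ3−h3·(2M3+M4)/6=418/339
t_q=3/2 → seg 0, τ=3/2; S=1+-493/1356·τ+0·τ²+41/12204·τ³=1685/3616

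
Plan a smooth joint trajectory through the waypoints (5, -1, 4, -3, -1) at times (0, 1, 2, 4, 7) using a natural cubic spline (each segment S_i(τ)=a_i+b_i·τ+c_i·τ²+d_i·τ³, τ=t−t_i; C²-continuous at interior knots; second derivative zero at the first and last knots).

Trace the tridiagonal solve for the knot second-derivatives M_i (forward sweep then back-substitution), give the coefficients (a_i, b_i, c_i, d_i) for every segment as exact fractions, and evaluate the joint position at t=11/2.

Δ: Δ0=-6, Δ1=5, Δ2=-7/2, Δ3=2/3
row 1: diag=4, rhs=66; c'=1/4, d'=33/2
row 2: denom=6−1·1/4=23/4; d'=(-51−1·33/2)/(23/4)=-270/23
row 3: denom=10−2·8/23=214/23; d'=(25−2·-270/23)/(214/23)=1115/214
back: M3=1115/214
back: M2=-270/23−8/23·1115/214=-1450/107
back: M1=33/2−1/4·-1450/107=2128/107
M: M0=0, M1=2128/107, M2=-1450/107, M3=1115/214, M4=0
seg 0: a=5, c=M0/2=0, d=(M1−M0)/(6·1)=1064/321, b=Δ0−h0·(2M0+M1)/6=-2990/321
seg 1: a=-1, c=M1/2=1064/107, d=(M2−M1)/(6·1)=-1789/321, b=Δ1−h1·(2M1+M2)/6=202/321
seg 2: a=4, c=M2/2=-725/107, d=(M3−M2)/(6·2)=4015/2568, b=Δ2−h2·(2M2+M3)/6=1219/321
seg 3: a=-3, c=M3/2=1115/428, d=(M4−M3)/(6·3)=-1115/3852, b=Δ3−h3·(2M3+M4)/6=-2917/642
t_q=11/2 → seg 3, τ=3/2; S=-3+-2917/642·τ+1115/428·τ²+-1115/3852·τ³=-16883/3424

  seg 0: a=5 b=-2990/321 c=0 d=1064/321
  seg 1: a=-1 b=202/321 c=1064/107 d=-1789/321
  seg 2: a=4 b=1219/321 c=-725/107 d=4015/2568
  seg 3: a=-3 b=-2917/642 c=1115/428 d=-1115/3852
S(11/2) = -16883/3424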